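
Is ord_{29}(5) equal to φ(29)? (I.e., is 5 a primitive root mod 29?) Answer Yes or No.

φ(29) = 29 − 1 = 28 = 2^2 · 7.
An element g generates (Z/29Z)^× iff g^(28/q) ≢ 1 (mod 29) for each prime q ∈ {2, 7}.
5^14 ≡ 1 (mod 29)  [q = 2: ≡ 1 ✗]
5^4 ≡ 16 (mod 29)  [q = 7: ≢ 1 ✓]
The check at q = 2 fails, so 5 generates a proper subgroup.

No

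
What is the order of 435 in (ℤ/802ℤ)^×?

400

Since 435 ∈ (Z/802Z)^×, its order divides φ(802) = φ(2)·φ(401) = 1·400 = 400 = 2^4 · 5^2.
Divisors of 400: 1, 2, 4, 5, 8, 10, 16, 20, 25, 40, 50, 80, 100, 200, 400.
Compute 435^d (mod 802) for the divisors d until we hit 1:
435^1 ≡ 435
435^2 ≡ 755
435^4 ≡ 605
435^5 ≡ 119
435^8 ≡ 313
435^10 ≡ 527
435^16 ≡ 125
435^20 ≡ 237
435^25 ≡ 133
435^40 ≡ 29
435^50 ≡ 45
435^80 ≡ 39
435^100 ≡ 421
435^200 ≡ 801
435^400 ≡ 1
Therefore the multiplicative order of 435 modulo 802 is 400.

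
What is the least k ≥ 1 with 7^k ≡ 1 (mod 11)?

10

ord(7) | φ(11) = 11 − 1 = 10 = 2 · 5.
Divisors of 10: 1, 2, 5, 10.
Check 7^d mod 11 for each divisor in increasing order:
7^1 ≡ 7
7^2 ≡ 5
7^5 ≡ 10
7^10 ≡ 1
Therefore the multiplicative order of 7 modulo 11 is 10.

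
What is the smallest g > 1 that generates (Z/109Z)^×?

6

φ(109) = 109 − 1 = 108 = 2^2 · 3^3.
g is a primitive root iff g^(108/q) ≢ 1 (mod 109) for each prime q ∈ {2, 3}.
g = 2: 2^54 ≡ 108; 2^36 ≡ 1 — hits 1, so not a primitive root.
g = 3: 3^54 ≡ 1 — hits 1, so not a primitive root.
g = 4: 4^54 ≡ 1 — hits 1, so not a primitive root.
g = 5: 5^54 ≡ 1 — hits 1, so not a primitive root.
g = 6: 6^54 ≡ 108; 6^36 ≡ 63 — none is 1, so 6 is a primitive root.
So 6 is the smallest generator of (Z/109Z)^×.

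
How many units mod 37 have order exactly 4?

2

φ(37) = 37 − 1 = 36 = 2^2 · 3^2.
Since (Z/37Z)^× is cyclic of order 36, the number of elements of order d is φ(d) when d | 36 and 0 otherwise.
4 = 2^2 divides 36, and φ(4) = 2.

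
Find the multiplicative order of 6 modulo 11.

10

ord(6) | φ(11) = 11 − 1 = 10 = 2 · 5.
Divisors of 10: 1, 2, 5, 10.
Evaluate successive powers at the divisors of 10:
6^1 ≡ 6 (mod 11)
6^2 ≡ 3 (mod 11)
6^5 ≡ 10 (mod 11)
6^10 ≡ 1 (mod 11) ✓
Hence ord(6) = 10.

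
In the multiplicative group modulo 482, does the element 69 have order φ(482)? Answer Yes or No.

φ(482) = φ(2)·φ(241) = 1·240 = 240 = 2^4 · 3 · 5.
An element g generates (Z/482Z)^× iff g^(240/q) ≢ 1 (mod 482) for each prime q ∈ {2, 3, 5}.
69^120 ≡ 481 (mod 482)  [q = 2: ≢ 1 ✓]
69^80 ≡ 225 (mod 482)  [q = 3: ≢ 1 ✓]
69^48 ≡ 339 (mod 482)  [q = 5: ≢ 1 ✓]
All checks pass, so 69 has order 240 and is a primitive root modulo 482.

Yes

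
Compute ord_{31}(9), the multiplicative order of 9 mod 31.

15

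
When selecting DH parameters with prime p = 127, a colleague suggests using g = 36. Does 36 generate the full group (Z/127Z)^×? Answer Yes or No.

No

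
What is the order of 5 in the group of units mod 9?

6

The order of 5 must divide φ(9) = φ(3^2) = 3·(3−1) = 6 = 2 · 3.
Divisors of 6: 1, 2, 3, 6.
Compute 5^d (mod 9) for the divisors d until we hit 1:
5^1 ≡ 5 (mod 9)
5^2 ≡ 7 (mod 9)
5^3 ≡ 8 (mod 9)
5^6 ≡ 1 (mod 9) ✓
So ord_9(5) = 6.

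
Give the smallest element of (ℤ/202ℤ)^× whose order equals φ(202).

3

φ(202) = φ(2)·φ(101) = 1·100 = 100 = 2^2 · 5^2.
Test candidates g = 2, 3, … against the prime factors q ∈ {2, 5} of φ(202): g is a generator iff g^(100/q) ≢ 1 for every such q.
g = 2: gcd(2, 202) = 2 > 1, not a unit — skip.
g = 3: 3^50 ≡ 201; 3^20 ≡ 185 — none is 1, so 3 is a primitive root.
The smallest primitive root modulo 202 is 3.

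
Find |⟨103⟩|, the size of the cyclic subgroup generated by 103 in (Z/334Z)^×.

By Lagrange's theorem, ord_334(103) divides φ(334) = φ(2)·φ(167) = 1·166 = 166 = 2 · 83.
Divisors of 166: 1, 2, 83, 166.
Evaluate successive powers at the divisors of 166:
103^1 ≡ 103 (mod 334)
103^2 ≡ 255 (mod 334)
103^83 ≡ 333 (mod 334)
103^166 ≡ 1 (mod 334) ✓
Therefore the multiplicative order of 103 modulo 334 is 166.

166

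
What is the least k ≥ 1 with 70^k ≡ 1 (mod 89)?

88

Since 70 ∈ (Z/89Z)^×, its order divides φ(89) = 89 − 1 = 88 = 2^3 · 11.
Divisors of 88: 1, 2, 4, 8, 11, 22, 44, 88.
Check 70^d mod 89 for each divisor in increasing order:
70^1 ≡ 70 (mod 89)
70^2 ≡ 5 (mod 89)
70^4 ≡ 25 (mod 89)
70^8 ≡ 2 (mod 89)
70^11 ≡ 77 (mod 89)
70^22 ≡ 55 (mod 89)
70^44 ≡ 88 (mod 89)
70^88 ≡ 1 (mod 89) ✓
So ord_89(70) = 88.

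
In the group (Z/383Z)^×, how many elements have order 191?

190

φ(383) = 383 − 1 = 382 = 2 · 191.
(Z/383Z)^× is cyclic (|G| = 382); a cyclic group of order m has exactly φ(d) elements of each order d | m, and none otherwise.
191 | 382, and φ(191) = 191 − 1 = 190.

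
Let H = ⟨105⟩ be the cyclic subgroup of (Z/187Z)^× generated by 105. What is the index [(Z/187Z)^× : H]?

2

The order of 105 must divide φ(187) = φ(11·17) = (11−1)·(17−1) = 10·16 = 160 = 2^5 · 5.
Divisors of 160: 1, 2, 4, 5, 8, 10, 16, 20, 32, 40, 80, 160.
Compute 105^d (mod 187) for the divisors d until we hit 1:
105^1 ≡ 105 (mod 187)
105^2 ≡ 179 (mod 187)
105^4 ≡ 64 (mod 187)
105^5 ≡ 175 (mod 187)
105^8 ≡ 169 (mod 187)
105^10 ≡ 144 (mod 187)
105^16 ≡ 137 (mod 187)
105^20 ≡ 166 (mod 187)
105^32 ≡ 69 (mod 187)
105^40 ≡ 67 (mod 187)
105^80 ≡ 1 (mod 187) ✓
Thus |⟨105⟩| = ord(105) = 80.
The index is φ(187) / ord(105) = 160 / 80 = 2.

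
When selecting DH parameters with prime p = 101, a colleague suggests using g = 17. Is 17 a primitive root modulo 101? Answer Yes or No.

φ(101) = 101 − 1 = 100 = 2^2 · 5^2.
17 is a primitive root mod 101 iff 17^(φ(101)/q) ≢ 1 for every prime q | φ(101), i.e. q ∈ {2, 5}.
17^50 ≡ 1 (mod 101)  [q = 2: ≡ 1 ✗]
17^20 ≡ 1 (mod 101)  [q = 5: ≡ 1 ✗]
17^50 ≡ 1 shows ord(17) | 50, strictly less than φ(101); not a primitive root.

No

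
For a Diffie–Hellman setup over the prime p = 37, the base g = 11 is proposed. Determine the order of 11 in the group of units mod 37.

By Lagrange's theorem, ord_37(11) divides φ(37) = 37 − 1 = 36 = 2^2 · 3^2.
Divisors of 36: 1, 2, 3, 4, 6, 9, 12, 18, 36.
Compute 11^d (mod 37) for the divisors d until we hit 1:
11^1 ≡ 11
11^2 ≡ 10
11^3 ≡ 36
11^4 ≡ 26
11^6 ≡ 1
The smallest such exponent is 6, so the order of 11 is 6.

6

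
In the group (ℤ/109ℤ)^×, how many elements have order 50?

0

φ(109) = 109 − 1 = 108 = 2^2 · 3^3.
(Z/109Z)^× is cyclic (|G| = 108); a cyclic group of order m has exactly φ(d) elements of each order d | m, and none otherwise.
Here 108 is not a multiple of 50, so there are no elements of order 50.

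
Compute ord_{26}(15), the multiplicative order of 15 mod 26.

ord(15) | φ(26) = φ(2)·φ(13) = 1·12 = 12 = 2^2 · 3.
Divisors of 12: 1, 2, 3, 4, 6, 12.
Compute 15^d (mod 26) for the divisors d until we hit 1:
15^1 ≡ 15
15^2 ≡ 17
15^3 ≡ 21
15^4 ≡ 3
15^6 ≡ 25
15^12 ≡ 1
Hence ord(15) = 12.

12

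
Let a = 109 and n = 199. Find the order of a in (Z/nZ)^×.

66

By Lagrange's theorem, ord_199(109) divides φ(199) = 199 − 1 = 198 = 2 · 3^2 · 11.
Divisors of 198: 1, 2, 3, 6, 9, 11, 18, 22, 33, 66, 99, 198.
Check 109^d mod 199 for each divisor in increasing order:
109^1 ≡ 109
109^2 ≡ 140
109^3 ≡ 136
109^6 ≡ 188
109^9 ≡ 96
109^11 ≡ 107
109^18 ≡ 62
109^22 ≡ 106
109^33 ≡ 198
109^66 ≡ 1
So ord_199(109) = 66.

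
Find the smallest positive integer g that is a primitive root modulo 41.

6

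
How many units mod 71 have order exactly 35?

φ(71) = 71 − 1 = 70 = 2 · 5 · 7.
In a cyclic group of order 70, there are φ(d) elements of order d for each divisor d of 70, and zero for non-divisors.
35 = 5 · 7 divides 70, and φ(35) = 24.

24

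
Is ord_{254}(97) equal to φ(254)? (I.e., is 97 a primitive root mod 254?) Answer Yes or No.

Yes

φ(254) = φ(2)·φ(127) = 1·126 = 126 = 2 · 3^2 · 7.
It suffices to check that the order of 97 is not a proper divisor of 126: compute 97^(126/q) for q ∈ {2, 3, 7}.
97^63 ≡ 253 (mod 254)  [q = 2: ≢ 1 ✓]
97^42 ≡ 107 (mod 254)  [q = 3: ≢ 1 ✓]
97^18 ≡ 159 (mod 254)  [q = 7: ≢ 1 ✓]
Every test exponent gives a nontrivial residue, hence 97 generates the full group.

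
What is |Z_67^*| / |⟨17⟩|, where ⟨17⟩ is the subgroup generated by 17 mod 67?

Since 17 ∈ (Z/67Z)^×, its order divides φ(67) = 67 − 1 = 66 = 2 · 3 · 11.
Divisors of 66: 1, 2, 3, 6, 11, 22, 33, 66.
Compute 17^d (mod 67) for the divisors d until we hit 1:
17^1 ≡ 17 (mod 67)
17^2 ≡ 21 (mod 67)
17^3 ≡ 22 (mod 67)
17^6 ≡ 15 (mod 67)
17^11 ≡ 29 (mod 67)
17^22 ≡ 37 (mod 67)
17^33 ≡ 1 (mod 67) ✓
The order of 17 is 33, so the subgroup it generates has 33 elements.
The index is φ(67) / ord(17) = 66 / 33 = 2.

2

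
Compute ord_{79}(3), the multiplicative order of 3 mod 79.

78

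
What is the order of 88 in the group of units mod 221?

Since 88 ∈ (Z/221Z)^×, its order divides φ(221) = φ(13·17) = (13−1)·(17−1) = 12·16 = 192 = 2^6 · 3.
Divisors of 192: 1, 2, 3, 4, 6, 8, 12, 16, 24, 32, 48, 64, 96, 192.
Compute 88^d (mod 221) for the divisors d until we hit 1:
88^1 ≡ 88
88^2 ≡ 9
88^3 ≡ 129
88^4 ≡ 81
88^6 ≡ 66
88^8 ≡ 152
88^12 ≡ 157
88^16 ≡ 120
88^24 ≡ 118
88^32 ≡ 35
88^48 ≡ 1
Hence ord(88) = 48.

48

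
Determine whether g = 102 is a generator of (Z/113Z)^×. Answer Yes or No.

No

φ(113) = 113 − 1 = 112 = 2^4 · 7.
Test 102^(112/q) mod 113 for each prime factor q of 112:
102^56 ≡ 1 (mod 113)  [q = 2: ≡ 1 ✗]
102^16 ≡ 106 (mod 113)  [q = 7: ≢ 1 ✓]
The check at q = 2 fails, so 102 generates a proper subgroup.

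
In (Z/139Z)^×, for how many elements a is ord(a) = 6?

φ(139) = 139 − 1 = 138 = 2 · 3 · 23.
Since (Z/139Z)^× is cyclic of order 138, the number of elements of order d is φ(d) when d | 138 and 0 otherwise.
6 = 2 · 3 divides 138, and φ(6) = 2.

2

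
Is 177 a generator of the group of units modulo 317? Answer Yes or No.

φ(317) = 317 − 1 = 316 = 2^2 · 79.
177 is a primitive root mod 317 iff 177^(φ(317)/q) ≢ 1 for every prime q | φ(317), i.e. q ∈ {2, 79}.
177^158 ≡ 316 (mod 317)  [q = 2: ≢ 1 ✓]
177^4 ≡ 63 (mod 317)  [q = 79: ≢ 1 ✓]
All checks pass, so 177 has order 316 and is a primitive root modulo 317.

Yes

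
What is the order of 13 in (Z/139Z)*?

By Lagrange's theorem, ord_139(13) divides φ(139) = 139 − 1 = 138 = 2 · 3 · 23.
Divisors of 138: 1, 2, 3, 6, 23, 46, 69, 138.
Test each divisor d:
13^1 ≡ 13
13^2 ≡ 30
13^3 ≡ 112
13^6 ≡ 34
13^23 ≡ 42
13^46 ≡ 96
13^69 ≡ 1
Therefore the multiplicative order of 13 modulo 139 is 69.

69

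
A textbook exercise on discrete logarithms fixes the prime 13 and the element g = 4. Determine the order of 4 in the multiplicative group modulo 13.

Since 4 ∈ (Z/13Z)^×, its order divides φ(13) = 13 − 1 = 12 = 2^2 · 3.
Divisors of 12: 1, 2, 3, 4, 6, 12.
Test each divisor d:
4^1 ≡ 4
4^2 ≡ 3
4^3 ≡ 12
4^4 ≡ 9
4^6 ≡ 1
Therefore the multiplicative order of 4 modulo 13 is 6.

6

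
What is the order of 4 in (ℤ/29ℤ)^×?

14

ord(4) | φ(29) = 29 − 1 = 28 = 2^2 · 7.
Divisors of 28: 1, 2, 4, 7, 14, 28.
Compute 4^d (mod 29) for the divisors d until we hit 1:
4^1 ≡ 4 (mod 29)
4^2 ≡ 16 (mod 29)
4^4 ≡ 24 (mod 29)
4^7 ≡ 28 (mod 29)
4^14 ≡ 1 (mod 29) ✓
So ord_29(4) = 14.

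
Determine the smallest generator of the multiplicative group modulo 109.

φ(109) = 109 − 1 = 108 = 2^2 · 3^3.
g is a primitive root iff g^(108/q) ≢ 1 (mod 109) for each prime q ∈ {2, 3}.
g = 2: 2^54 ≡ 108; 2^36 ≡ 1 — hits 1, so not a primitive root.
g = 3: 3^54 ≡ 1 — hits 1, so not a primitive root.
g = 4: 4^54 ≡ 1 — hits 1, so not a primitive root.
g = 5: 5^54 ≡ 1 — hits 1, so not a primitive root.
g = 6: 6^54 ≡ 108; 6^36 ≡ 63 — none is 1, so 6 is a primitive root.
Hence the least primitive root of 109 is 6.

6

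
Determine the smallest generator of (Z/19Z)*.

φ(19) = 19 − 1 = 18 = 2 · 3^2.
Test candidates g = 2, 3, … against the prime factors q ∈ {2, 3} of φ(19): g is a generator iff g^(18/q) ≢ 1 for every such q.
g = 2: 2^9 ≡ 18; 2^6 ≡ 7 — none is 1, so 2 is a primitive root.
So 2 is the smallest generator of (Z/19Z)^×.

2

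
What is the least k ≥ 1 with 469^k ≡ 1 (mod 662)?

The order of 469 must divide φ(662) = φ(2)·φ(331) = 1·330 = 330 = 2 · 3 · 5 · 11.
Divisors of 330: 1, 2, 3, 5, 6, 10, 11, 15, 22, 30, 33, 55, 66, 110, 165, 330.
Test each divisor d:
469^1 ≡ 469
469^2 ≡ 177
469^3 ≡ 263
469^5 ≡ 211
469^6 ≡ 321
469^10 ≡ 167
469^11 ≡ 207
469^15 ≡ 151
469^22 ≡ 481
469^30 ≡ 293
469^33 ≡ 267
469^55 ≡ 661
469^66 ≡ 455
469^110 ≡ 1
Therefore the multiplicative order of 469 modulo 662 is 110.

110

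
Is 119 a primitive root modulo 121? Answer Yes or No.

No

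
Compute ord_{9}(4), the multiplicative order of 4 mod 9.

3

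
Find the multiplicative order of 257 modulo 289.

136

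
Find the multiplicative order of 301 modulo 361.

171

Since 301 ∈ (Z/361Z)^×, its order divides φ(361) = φ(19^2) = 19·(19−1) = 342 = 2 · 3^2 · 19.
Divisors of 342: 1, 2, 3, 6, 9, 18, 19, 38, 57, 114, 171, 342.
Compute 301^d (mod 361) for the divisors d until we hit 1:
301^1 ≡ 301
301^2 ≡ 351
301^3 ≡ 239
301^6 ≡ 83
301^9 ≡ 343
301^18 ≡ 324
301^19 ≡ 54
301^38 ≡ 28
301^57 ≡ 68
301^114 ≡ 292
301^171 ≡ 1
The smallest such exponent is 171, so the order of 301 is 171.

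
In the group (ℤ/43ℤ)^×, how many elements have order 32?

0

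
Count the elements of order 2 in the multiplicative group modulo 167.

1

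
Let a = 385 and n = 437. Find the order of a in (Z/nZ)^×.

198

The order of 385 must divide φ(437) = φ(19·23) = (19−1)·(23−1) = 18·22 = 396 = 2^2 · 3^2 · 11.
Divisors of 396: 1, 2, 3, 4, 6, 9, 11, 12, 18, 22, 33, 36, 44, 66, 99, 132, 198, 396.
Compute 385^d (mod 437) for the divisors d until we hit 1:
385^1 ≡ 385
385^2 ≡ 82
385^3 ≡ 106
385^4 ≡ 169
385^6 ≡ 311
385^9 ≡ 191
385^11 ≡ 367
385^12 ≡ 144
385^18 ≡ 210
385^22 ≡ 93
385^33 ≡ 45
385^36 ≡ 400
385^44 ≡ 346
385^66 ≡ 277
385^99 ≡ 229
385^132 ≡ 254
385^198 ≡ 1
Hence ord(385) = 198.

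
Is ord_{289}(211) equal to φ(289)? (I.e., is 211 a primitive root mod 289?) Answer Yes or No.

Yes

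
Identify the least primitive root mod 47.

φ(47) = 47 − 1 = 46 = 2 · 23.
Test candidates g = 2, 3, … against the prime factors q ∈ {2, 23} of φ(47): g is a generator iff g^(46/q) ≢ 1 for every such q.
g = 2: 2^23 ≡ 1 — hits 1, so not a primitive root.
g = 3: 3^23 ≡ 1 — hits 1, so not a primitive root.
g = 4: 4^23 ≡ 1 — hits 1, so not a primitive root.
g = 5: 5^23 ≡ 46; 5^2 ≡ 25 — none is 1, so 5 is a primitive root.
Hence the least primitive root of 47 is 5.

5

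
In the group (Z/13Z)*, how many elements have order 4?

2

φ(13) = 13 − 1 = 12 = 2^2 · 3.
In a cyclic group of order 12, there are φ(d) elements of order d for each divisor d of 12, and zero for non-divisors.
4 = 2^2 divides 12, and φ(4) = 2.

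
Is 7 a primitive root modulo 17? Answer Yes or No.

Yes

φ(17) = 17 − 1 = 16 = 2^4.
An element g generates (Z/17Z)^× iff g^(16/q) ≢ 1 (mod 17) for each prime q ∈ {2}.
7^8 ≡ 16 (mod 17)  [q = 2: ≢ 1 ✓]
All checks pass, so 7 has order 16 and is a primitive root modulo 17.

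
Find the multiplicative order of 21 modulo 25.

5

By Lagrange's theorem, ord_25(21) divides φ(25) = φ(5^2) = 5·(5−1) = 20 = 2^2 · 5.
Divisors of 20: 1, 2, 4, 5, 10, 20.
Test each divisor d:
21^1 ≡ 21 (mod 25)
21^2 ≡ 16 (mod 25)
21^4 ≡ 6 (mod 25)
21^5 ≡ 1 (mod 25) ✓
Hence ord(21) = 5.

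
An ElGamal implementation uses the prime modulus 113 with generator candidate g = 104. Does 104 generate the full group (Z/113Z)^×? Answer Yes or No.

φ(113) = 113 − 1 = 112 = 2^4 · 7.
It suffices to check that the order of 104 is not a proper divisor of 112: compute 104^(112/q) for q ∈ {2, 7}.
104^56 ≡ 1 (mod 113)  [q = 2: ≡ 1 ✗]
104^16 ≡ 28 (mod 113)  [q = 7: ≢ 1 ✓]
The check at q = 2 fails, so 104 generates a proper subgroup.

No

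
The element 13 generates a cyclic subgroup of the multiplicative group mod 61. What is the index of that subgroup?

20

The order of 13 must divide φ(61) = 61 − 1 = 60 = 2^2 · 3 · 5.
Divisors of 60: 1, 2, 3, 4, 5, 6, 10, 12, 15, 20, 30, 60.
Evaluate successive powers at the divisors of 60:
13^1 ≡ 13 (mod 61)
13^2 ≡ 47 (mod 61)
13^3 ≡ 1 (mod 61) ✓
The order of 13 is 3, so the subgroup it generates has 3 elements.
The index is φ(61) / ord(13) = 60 / 3 = 20.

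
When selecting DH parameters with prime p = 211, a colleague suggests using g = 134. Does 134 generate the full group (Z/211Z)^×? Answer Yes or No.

No

φ(211) = 211 − 1 = 210 = 2 · 3 · 5 · 7.
It suffices to check that the order of 134 is not a proper divisor of 210: compute 134^(210/q) for q ∈ {2, 3, 5, 7}.
134^105 ≡ 1 (mod 211)  [q = 2: ≡ 1 ✗]
134^70 ≡ 196 (mod 211)  [q = 3: ≢ 1 ✓]
134^42 ≡ 107 (mod 211)  [q = 5: ≢ 1 ✓]
134^30 ≡ 1 (mod 211)  [q = 7: ≡ 1 ✗]
Since 134^105 ≡ 1, the order of 134 divides 105 < 210, so 134 is not a primitive root.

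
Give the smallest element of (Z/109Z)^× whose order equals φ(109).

φ(109) = 109 − 1 = 108 = 2^2 · 3^3.
Test candidates g = 2, 3, … against the prime factors q ∈ {2, 3} of φ(109): g is a generator iff g^(108/q) ≢ 1 for every such q.
g = 2: 2^54 ≡ 108; 2^36 ≡ 1 — hits 1, so not a primitive root.
g = 3: 3^54 ≡ 1 — hits 1, so not a primitive root.
g = 4: 4^54 ≡ 1 — hits 1, so not a primitive root.
g = 5: 5^54 ≡ 1 — hits 1, so not a primitive root.
g = 6: 6^54 ≡ 108; 6^36 ≡ 63 — none is 1, so 6 is a primitive root.
The smallest primitive root modulo 109 is 6.

6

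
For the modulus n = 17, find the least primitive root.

φ(17) = 17 − 1 = 16 = 2^4.
Test candidates g = 2, 3, … against the prime factors q ∈ {2} of φ(17): g is a generator iff g^(16/q) ≢ 1 for every such q.
g = 2: 2^8 ≡ 1 — hits 1, so not a primitive root.
g = 3: 3^8 ≡ 16 — none is 1, so 3 is a primitive root.
So 3 is the smallest generator of (Z/17Z)^×.

3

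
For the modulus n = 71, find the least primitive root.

7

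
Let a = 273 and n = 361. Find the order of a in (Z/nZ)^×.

57

ord(273) | φ(361) = φ(19^2) = 19·(19−1) = 342 = 2 · 3^2 · 19.
Divisors of 342: 1, 2, 3, 6, 9, 18, 19, 38, 57, 114, 171, 342.
Evaluate successive powers at the divisors of 342:
273^1 ≡ 273
273^2 ≡ 163
273^3 ≡ 96
273^6 ≡ 191
273^9 ≡ 286
273^18 ≡ 210
273^19 ≡ 292
273^38 ≡ 68
273^57 ≡ 1
Therefore the multiplicative order of 273 modulo 361 is 57.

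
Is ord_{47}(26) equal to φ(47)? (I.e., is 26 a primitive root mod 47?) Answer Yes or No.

φ(47) = 47 − 1 = 46 = 2 · 23.
Test 26^(46/q) mod 47 for each prime factor q of 46:
26^23 ≡ 46 (mod 47)  [q = 2: ≢ 1 ✓]
26^2 ≡ 18 (mod 47)  [q = 23: ≢ 1 ✓]
Every test exponent gives a nontrivial residue, hence 26 generates the full group.

Yes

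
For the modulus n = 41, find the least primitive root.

φ(41) = 41 − 1 = 40 = 2^3 · 5.
g is a primitive root iff g^(40/q) ≢ 1 (mod 41) for each prime q ∈ {2, 5}.
g = 2: 2^20 ≡ 1 — hits 1, so not a primitive root.
g = 3: 3^20 ≡ 40; 3^8 ≡ 1 — hits 1, so not a primitive root.
g = 4: 4^20 ≡ 1 — hits 1, so not a primitive root.
g = 5: 5^20 ≡ 1 — hits 1, so not a primitive root.
g = 6: 6^20 ≡ 40; 6^8 ≡ 10 — none is 1, so 6 is a primitive root.
Hence the least primitive root of 41 is 6.

6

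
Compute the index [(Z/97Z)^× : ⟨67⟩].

3

The order of 67 must divide φ(97) = 97 − 1 = 96 = 2^5 · 3.
Divisors of 96: 1, 2, 3, 4, 6, 8, 12, 16, 24, 32, 48, 96.
Test each divisor d:
67^1 ≡ 67 (mod 97)
67^2 ≡ 27 (mod 97)
67^3 ≡ 63 (mod 97)
67^4 ≡ 50 (mod 97)
67^6 ≡ 89 (mod 97)
67^8 ≡ 75 (mod 97)
67^12 ≡ 64 (mod 97)
67^16 ≡ 96 (mod 97)
67^24 ≡ 22 (mod 97)
67^32 ≡ 1 (mod 97) ✓
The order of 67 is 32, so the subgroup it generates has 32 elements.
Index = |(Z/97Z)^×| / |⟨67⟩| = 96 / 32 = 3.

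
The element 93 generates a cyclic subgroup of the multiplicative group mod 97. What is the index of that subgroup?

4

By Lagrange's theorem, ord_97(93) divides φ(97) = 97 − 1 = 96 = 2^5 · 3.
Divisors of 96: 1, 2, 3, 4, 6, 8, 12, 16, 24, 32, 48, 96.
Check 93^d mod 97 for each divisor in increasing order:
93^1 ≡ 93
93^2 ≡ 16
93^3 ≡ 33
93^4 ≡ 62
93^6 ≡ 22
93^8 ≡ 61
93^12 ≡ 96
93^16 ≡ 35
93^24 ≡ 1
Thus |⟨93⟩| = ord(93) = 24.
Index = |(Z/97Z)^×| / |⟨93⟩| = 96 / 24 = 4.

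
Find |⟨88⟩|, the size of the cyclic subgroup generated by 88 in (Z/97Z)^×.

The order of 88 must divide φ(97) = 97 − 1 = 96 = 2^5 · 3.
Divisors of 96: 1, 2, 3, 4, 6, 8, 12, 16, 24, 32, 48, 96.
Evaluate successive powers at the divisors of 96:
88^1 ≡ 88 (mod 97)
88^2 ≡ 81 (mod 97)
88^3 ≡ 47 (mod 97)
88^4 ≡ 62 (mod 97)
88^6 ≡ 75 (mod 97)
88^8 ≡ 61 (mod 97)
88^12 ≡ 96 (mod 97)
88^16 ≡ 35 (mod 97)
88^24 ≡ 1 (mod 97) ✓
Therefore the multiplicative order of 88 modulo 97 is 24.

24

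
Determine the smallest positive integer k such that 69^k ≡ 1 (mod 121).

55

The order of 69 must divide φ(121) = φ(11^2) = 11·(11−1) = 110 = 2 · 5 · 11.
Divisors of 110: 1, 2, 5, 10, 11, 22, 55, 110.
Check 69^d mod 121 for each divisor in increasing order:
69^1 ≡ 69
69^2 ≡ 42
69^5 ≡ 111
69^10 ≡ 100
69^11 ≡ 3
69^22 ≡ 9
69^55 ≡ 1
Therefore the multiplicative order of 69 modulo 121 is 55.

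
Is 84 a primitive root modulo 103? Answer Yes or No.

Yes

φ(103) = 103 − 1 = 102 = 2 · 3 · 17.
84 is a primitive root mod 103 iff 84^(φ(103)/q) ≢ 1 for every prime q | φ(103), i.e. q ∈ {2, 3, 17}.
84^51 ≡ 102 (mod 103)  [q = 2: ≢ 1 ✓]
84^34 ≡ 46 (mod 103)  [q = 3: ≢ 1 ✓]
84^6 ≡ 13 (mod 103)  [q = 17: ≢ 1 ✓]
None equal 1, so ord_103(84) = 102: 84 is a primitive root.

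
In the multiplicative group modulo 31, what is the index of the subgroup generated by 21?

ord(21) | φ(31) = 31 − 1 = 30 = 2 · 3 · 5.
Divisors of 30: 1, 2, 3, 5, 6, 10, 15, 30.
Compute 21^d (mod 31) for the divisors d until we hit 1:
21^1 ≡ 21 (mod 31)
21^2 ≡ 7 (mod 31)
21^3 ≡ 23 (mod 31)
21^5 ≡ 6 (mod 31)
21^6 ≡ 2 (mod 31)
21^10 ≡ 5 (mod 31)
21^15 ≡ 30 (mod 31)
21^30 ≡ 1 (mod 31) ✓
The order of 21 is 30, so the subgroup it generates has 30 elements.
Index = |(Z/31Z)^×| / |⟨21⟩| = 30 / 30 = 1.

1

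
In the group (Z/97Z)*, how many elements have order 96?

φ(97) = 97 − 1 = 96 = 2^5 · 3.
In a cyclic group of order 96, there are φ(d) elements of order d for each divisor d of 96, and zero for non-divisors.
96 = 2^5 · 3 divides 96, and φ(96) = 32.

32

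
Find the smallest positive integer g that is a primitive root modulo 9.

2

φ(9) = φ(3^2) = 3·(3−1) = 6 = 2 · 3.
g is a primitive root iff g^(6/q) ≢ 1 (mod 9) for each prime q ∈ {2, 3}.
g = 2: 2^3 ≡ 8; 2^2 ≡ 4 — none is 1, so 2 is a primitive root.
The smallest primitive root modulo 9 is 2.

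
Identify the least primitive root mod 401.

φ(401) = 401 − 1 = 400 = 2^4 · 5^2.
Test candidates g = 2, 3, … against the prime factors q ∈ {2, 5} of φ(401): g is a generator iff g^(400/q) ≢ 1 for every such q.
g = 2: 2^200 ≡ 1 — hits 1, so not a primitive root.
g = 3: 3^200 ≡ 400; 3^80 ≡ 72 — none is 1, so 3 is a primitive root.
Hence the least primitive root of 401 is 3.

3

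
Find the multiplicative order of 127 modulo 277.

The order of 127 must divide φ(277) = 277 − 1 = 276 = 2^2 · 3 · 23.
Divisors of 276: 1, 2, 3, 4, 6, 12, 23, 46, 69, 92, 138, 276.
Test each divisor d:
127^1 ≡ 127 (mod 277)
127^2 ≡ 63 (mod 277)
127^3 ≡ 245 (mod 277)
127^4 ≡ 91 (mod 277)
127^6 ≡ 193 (mod 277)
127^12 ≡ 131 (mod 277)
127^23 ≡ 242 (mod 277)
127^46 ≡ 117 (mod 277)
127^69 ≡ 60 (mod 277)
127^92 ≡ 116 (mod 277)
127^138 ≡ 276 (mod 277)
127^276 ≡ 1 (mod 277) ✓
So ord_277(127) = 276.

276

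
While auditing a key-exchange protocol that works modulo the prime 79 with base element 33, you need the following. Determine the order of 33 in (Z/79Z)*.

26

By Lagrange's theorem, ord_79(33) divides φ(79) = 79 − 1 = 78 = 2 · 3 · 13.
Divisors of 78: 1, 2, 3, 6, 13, 26, 39, 78.
Compute 33^d (mod 79) for the divisors d until we hit 1:
33^1 ≡ 33 (mod 79)
33^2 ≡ 62 (mod 79)
33^3 ≡ 71 (mod 79)
33^6 ≡ 64 (mod 79)
33^13 ≡ 78 (mod 79)
33^26 ≡ 1 (mod 79) ✓
The smallest such exponent is 26, so the order of 33 is 26.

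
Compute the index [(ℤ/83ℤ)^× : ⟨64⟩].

Since 64 ∈ (Z/83Z)^×, its order divides φ(83) = 83 − 1 = 82 = 2 · 41.
Divisors of 82: 1, 2, 41, 82.
Evaluate successive powers at the divisors of 82:
64^1 ≡ 64
64^2 ≡ 29
64^41 ≡ 1
Thus |⟨64⟩| = ord(64) = 41.
Index = |(Z/83Z)^×| / |⟨64⟩| = 82 / 41 = 2.

2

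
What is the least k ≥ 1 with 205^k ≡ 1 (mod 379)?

By Lagrange's theorem, ord_379(205) divides φ(379) = 379 − 1 = 378 = 2 · 3^3 · 7.
Divisors of 378: 1, 2, 3, 6, 7, 9, 14, 18, 21, 27, 42, 54, 63, 126, 189, 378.
Check 205^d mod 379 for each divisor in increasing order:
205^1 ≡ 205 (mod 379)
205^2 ≡ 335 (mod 379)
205^3 ≡ 76 (mod 379)
205^6 ≡ 91 (mod 379)
205^7 ≡ 84 (mod 379)
205^9 ≡ 94 (mod 379)
205^14 ≡ 234 (mod 379)
205^18 ≡ 119 (mod 379)
205^21 ≡ 327 (mod 379)
205^27 ≡ 195 (mod 379)
205^42 ≡ 51 (mod 379)
205^54 ≡ 125 (mod 379)
205^63 ≡ 1 (mod 379) ✓
Hence ord(205) = 63.

63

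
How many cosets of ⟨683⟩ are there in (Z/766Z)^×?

2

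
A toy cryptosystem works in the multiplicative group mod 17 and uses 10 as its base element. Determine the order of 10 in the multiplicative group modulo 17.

16

The order of 10 must divide φ(17) = 17 − 1 = 16 = 2^4.
Divisors of 16: 1, 2, 4, 8, 16.
Evaluate successive powers at the divisors of 16:
10^1 ≡ 10 (mod 17)
10^2 ≡ 15 (mod 17)
10^4 ≡ 4 (mod 17)
10^8 ≡ 16 (mod 17)
10^16 ≡ 1 (mod 17) ✓
The smallest such exponent is 16, so the order of 10 is 16.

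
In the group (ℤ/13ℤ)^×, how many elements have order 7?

0

φ(13) = 13 − 1 = 12 = 2^2 · 3.
Since (Z/13Z)^× is cyclic of order 12, the number of elements of order d is φ(d) when d | 12 and 0 otherwise.
7 does not divide 12, so no element of (Z/13Z)^× has order 7.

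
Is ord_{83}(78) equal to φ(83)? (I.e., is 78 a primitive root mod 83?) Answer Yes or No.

φ(83) = 83 − 1 = 82 = 2 · 41.
Test 78^(82/q) mod 83 for each prime factor q of 82:
78^41 ≡ 1 (mod 83)  [q = 2: ≡ 1 ✗]
78^2 ≡ 25 (mod 83)  [q = 41: ≢ 1 ✓]
78^41 ≡ 1 shows ord(78) | 41, strictly less than φ(83); not a primitive root.

No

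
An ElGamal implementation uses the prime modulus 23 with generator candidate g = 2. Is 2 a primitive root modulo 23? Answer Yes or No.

No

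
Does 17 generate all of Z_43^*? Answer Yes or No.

No

φ(43) = 43 − 1 = 42 = 2 · 3 · 7.
An element g generates (Z/43Z)^× iff g^(42/q) ≢ 1 (mod 43) for each prime q ∈ {2, 3, 7}.
17^21 ≡ 1 (mod 43)  [q = 2: ≡ 1 ✗]
17^14 ≡ 6 (mod 43)  [q = 3: ≢ 1 ✓]
17^6 ≡ 35 (mod 43)  [q = 7: ≢ 1 ✓]
The check at q = 2 fails, so 17 generates a proper subgroup.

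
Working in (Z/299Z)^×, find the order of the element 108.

Since 108 ∈ (Z/299Z)^×, its order divides φ(299) = φ(13·23) = (13−1)·(23−1) = 12·22 = 264 = 2^3 · 3 · 11.
Divisors of 264: 1, 2, 3, 4, 6, 8, 11, 12, 22, 24, 33, 44, 66, 88, 132, 264.
Compute 108^d (mod 299) for the divisors d until we hit 1:
108^1 ≡ 108
108^2 ≡ 3
108^3 ≡ 25
108^4 ≡ 9
108^6 ≡ 27
108^8 ≡ 81
108^11 ≡ 231
108^12 ≡ 131
108^22 ≡ 139
108^24 ≡ 118
108^33 ≡ 116
108^44 ≡ 185
108^66 ≡ 1
Therefore the multiplicative order of 108 modulo 299 is 66.

66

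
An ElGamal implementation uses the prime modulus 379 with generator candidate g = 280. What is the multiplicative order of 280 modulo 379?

189

Since 280 ∈ (Z/379Z)^×, its order divides φ(379) = 379 − 1 = 378 = 2 · 3^3 · 7.
Divisors of 378: 1, 2, 3, 6, 7, 9, 14, 18, 21, 27, 42, 54, 63, 126, 189, 378.
Check 280^d mod 379 for each divisor in increasing order:
280^1 ≡ 280 (mod 379)
280^2 ≡ 326 (mod 379)
280^3 ≡ 320 (mod 379)
280^6 ≡ 70 (mod 379)
280^7 ≡ 271 (mod 379)
280^9 ≡ 39 (mod 379)
280^14 ≡ 294 (mod 379)
280^18 ≡ 5 (mod 379)
280^21 ≡ 84 (mod 379)
280^27 ≡ 195 (mod 379)
280^42 ≡ 234 (mod 379)
280^54 ≡ 125 (mod 379)
280^63 ≡ 327 (mod 379)
280^126 ≡ 51 (mod 379)
280^189 ≡ 1 (mod 379) ✓
Therefore the multiplicative order of 280 modulo 379 is 189.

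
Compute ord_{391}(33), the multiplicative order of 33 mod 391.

The order of 33 must divide φ(391) = φ(17·23) = (17−1)·(23−1) = 16·22 = 352 = 2^5 · 11.
Divisors of 352: 1, 2, 4, 8, 11, 16, 22, 32, 44, 88, 176, 352.
Compute 33^d (mod 391) for the divisors d until we hit 1:
33^1 ≡ 33
33^2 ≡ 307
33^4 ≡ 18
33^8 ≡ 324
33^11 ≡ 390
33^16 ≡ 188
33^22 ≡ 1
The smallest such exponent is 22, so the order of 33 is 22.

22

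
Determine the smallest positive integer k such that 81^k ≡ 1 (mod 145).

The order of 81 must divide φ(145) = φ(5·29) = (5−1)·(29−1) = 4·28 = 112 = 2^4 · 7.
Divisors of 112: 1, 2, 4, 7, 8, 14, 16, 28, 56, 112.
Compute 81^d (mod 145) for the divisors d until we hit 1:
81^1 ≡ 81 (mod 145)
81^2 ≡ 36 (mod 145)
81^4 ≡ 136 (mod 145)
81^7 ≡ 1 (mod 145) ✓
The smallest such exponent is 7, so the order of 81 is 7.

7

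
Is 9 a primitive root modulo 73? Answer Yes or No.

φ(73) = 73 − 1 = 72 = 2^3 · 3^2.
9 is a primitive root mod 73 iff 9^(φ(73)/q) ≢ 1 for every prime q | φ(73), i.e. q ∈ {2, 3}.
9^36 ≡ 1 (mod 73)  [q = 2: ≡ 1 ✗]
9^24 ≡ 1 (mod 73)  [q = 3: ≡ 1 ✗]
9^36 ≡ 1 shows ord(9) | 36, strictly less than φ(73); not a primitive root.

No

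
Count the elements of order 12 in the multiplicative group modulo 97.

φ(97) = 97 − 1 = 96 = 2^5 · 3.
Since (Z/97Z)^× is cyclic of order 96, the number of elements of order d is φ(d) when d | 96 and 0 otherwise.
12 = 2^2 · 3 divides 96, and φ(12) = 4.

4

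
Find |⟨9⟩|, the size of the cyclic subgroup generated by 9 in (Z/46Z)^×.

ord(9) | φ(46) = φ(2)·φ(23) = 1·22 = 22 = 2 · 11.
Divisors of 22: 1, 2, 11, 22.
Check 9^d mod 46 for each divisor in increasing order:
9^1 ≡ 9 (mod 46)
9^2 ≡ 35 (mod 46)
9^11 ≡ 1 (mod 46) ✓
So ord_46(9) = 11.

11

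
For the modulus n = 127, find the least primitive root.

3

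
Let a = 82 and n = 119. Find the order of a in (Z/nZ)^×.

48

ord(82) | φ(119) = φ(7·17) = (7−1)·(17−1) = 6·16 = 96 = 2^5 · 3.
Divisors of 96: 1, 2, 3, 4, 6, 8, 12, 16, 24, 32, 48, 96.
Test each divisor d:
82^1 ≡ 82 (mod 119)
82^2 ≡ 60 (mod 119)
82^3 ≡ 41 (mod 119)
82^4 ≡ 30 (mod 119)
82^6 ≡ 15 (mod 119)
82^8 ≡ 67 (mod 119)
82^12 ≡ 106 (mod 119)
82^16 ≡ 86 (mod 119)
82^24 ≡ 50 (mod 119)
82^32 ≡ 18 (mod 119)
82^48 ≡ 1 (mod 119) ✓
So ord_119(82) = 48.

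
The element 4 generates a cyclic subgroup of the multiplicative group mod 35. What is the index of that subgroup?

4

Since 4 ∈ (Z/35Z)^×, its order divides φ(35) = φ(5·7) = (5−1)·(7−1) = 4·6 = 24 = 2^3 · 3.
Divisors of 24: 1, 2, 3, 4, 6, 8, 12, 24.
Evaluate successive powers at the divisors of 24:
4^1 ≡ 4
4^2 ≡ 16
4^3 ≡ 29
4^4 ≡ 11
4^6 ≡ 1
Thus |⟨4⟩| = ord(4) = 6.
The index is φ(35) / ord(4) = 24 / 6 = 4.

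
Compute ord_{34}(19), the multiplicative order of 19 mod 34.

8

The order of 19 must divide φ(34) = φ(2)·φ(17) = 1·16 = 16 = 2^4.
Divisors of 16: 1, 2, 4, 8, 16.
Evaluate successive powers at the divisors of 16:
19^1 ≡ 19
19^2 ≡ 21
19^4 ≡ 33
19^8 ≡ 1
So ord_34(19) = 8.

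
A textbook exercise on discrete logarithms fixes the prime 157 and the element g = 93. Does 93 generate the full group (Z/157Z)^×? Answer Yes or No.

φ(157) = 157 − 1 = 156 = 2^2 · 3 · 13.
An element g generates (Z/157Z)^× iff g^(156/q) ≢ 1 (mod 157) for each prime q ∈ {2, 3, 13}.
93^78 ≡ 1 (mod 157)  [q = 2: ≡ 1 ✗]
93^52 ≡ 1 (mod 157)  [q = 3: ≡ 1 ✗]
93^12 ≡ 130 (mod 157)  [q = 13: ≢ 1 ✓]
93^78 ≡ 1 shows ord(93) | 78, strictly less than φ(157); not a primitive root.

No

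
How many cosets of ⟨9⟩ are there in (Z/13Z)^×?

4

Since 9 ∈ (Z/13Z)^×, its order divides φ(13) = 13 − 1 = 12 = 2^2 · 3.
Divisors of 12: 1, 2, 3, 4, 6, 12.
Test each divisor d:
9^1 ≡ 9
9^2 ≡ 3
9^3 ≡ 1
Thus |⟨9⟩| = ord(9) = 3.
Index = |(Z/13Z)^×| / |⟨9⟩| = 12 / 3 = 4.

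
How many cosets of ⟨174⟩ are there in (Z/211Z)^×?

The order of 174 must divide φ(211) = 211 − 1 = 210 = 2 · 3 · 5 · 7.
Divisors of 210: 1, 2, 3, 5, 6, 7, 10, 14, 15, 21, 30, 35, 42, 70, 105, 210.
Evaluate successive powers at the divisors of 210:
174^1 ≡ 174 (mod 211)
174^2 ≡ 103 (mod 211)
174^3 ≡ 198 (mod 211)
174^5 ≡ 138 (mod 211)
174^6 ≡ 169 (mod 211)
174^7 ≡ 77 (mod 211)
174^10 ≡ 54 (mod 211)
174^14 ≡ 21 (mod 211)
174^15 ≡ 67 (mod 211)
174^21 ≡ 140 (mod 211)
174^30 ≡ 58 (mod 211)
174^35 ≡ 197 (mod 211)
174^42 ≡ 188 (mod 211)
174^70 ≡ 196 (mod 211)
174^105 ≡ 210 (mod 211)
174^210 ≡ 1 (mod 211) ✓
So ord_211(174) = 210, hence |⟨174⟩| = 210.
[(Z/211Z)^× : ⟨174⟩] = 210/210 = 1.

1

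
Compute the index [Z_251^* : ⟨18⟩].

The order of 18 must divide φ(251) = 251 − 1 = 250 = 2 · 5^3.
Divisors of 250: 1, 2, 5, 10, 25, 50, 125, 250.
Compute 18^d (mod 251) for the divisors d until we hit 1:
18^1 ≡ 18 (mod 251)
18^2 ≡ 73 (mod 251)
18^5 ≡ 40 (mod 251)
18^10 ≡ 94 (mod 251)
18^25 ≡ 32 (mod 251)
18^50 ≡ 20 (mod 251)
18^125 ≡ 250 (mod 251)
18^250 ≡ 1 (mod 251) ✓
The order of 18 is 250, so the subgroup it generates has 250 elements.
[(Z/251Z)^× : ⟨18⟩] = 250/250 = 1.

1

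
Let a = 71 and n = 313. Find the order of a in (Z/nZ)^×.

The order of 71 must divide φ(313) = 313 − 1 = 312 = 2^3 · 3 · 13.
Divisors of 312: 1, 2, 3, 4, 6, 8, 12, 13, 24, 26, 39, 52, 78, 104, 156, 312.
Check 71^d mod 313 for each divisor in increasing order:
71^1 ≡ 71 (mod 313)
71^2 ≡ 33 (mod 313)
71^3 ≡ 152 (mod 313)
71^4 ≡ 150 (mod 313)
71^6 ≡ 255 (mod 313)
71^8 ≡ 277 (mod 313)
71^12 ≡ 234 (mod 313)
71^13 ≡ 25 (mod 313)
71^24 ≡ 294 (mod 313)
71^26 ≡ 312 (mod 313)
71^39 ≡ 288 (mod 313)
71^52 ≡ 1 (mod 313) ✓
Therefore the multiplicative order of 71 modulo 313 is 52.

52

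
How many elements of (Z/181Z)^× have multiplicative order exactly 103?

0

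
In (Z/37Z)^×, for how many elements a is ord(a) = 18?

6

φ(37) = 37 − 1 = 36 = 2^2 · 3^2.
In a cyclic group of order 36, there are φ(d) elements of order d for each divisor d of 36, and zero for non-divisors.
18 = 2 · 3^2 divides 36, and φ(18) = 6.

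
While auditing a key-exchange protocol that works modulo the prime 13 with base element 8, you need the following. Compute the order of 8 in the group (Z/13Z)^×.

4

The order of 8 must divide φ(13) = 13 − 1 = 12 = 2^2 · 3.
Divisors of 12: 1, 2, 3, 4, 6, 12.
Evaluate successive powers at the divisors of 12:
8^1 ≡ 8
8^2 ≡ 12
8^3 ≡ 5
8^4 ≡ 1
So ord_13(8) = 4.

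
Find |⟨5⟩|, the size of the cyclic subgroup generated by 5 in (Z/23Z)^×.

22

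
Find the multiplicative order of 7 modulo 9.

The order of 7 must divide φ(9) = φ(3^2) = 3·(3−1) = 6 = 2 · 3.
Divisors of 6: 1, 2, 3, 6.
Check 7^d mod 9 for each divisor in increasing order:
7^1 ≡ 7 (mod 9)
7^2 ≡ 4 (mod 9)
7^3 ≡ 1 (mod 9) ✓
Hence ord(7) = 3.

3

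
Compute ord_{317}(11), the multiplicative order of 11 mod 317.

79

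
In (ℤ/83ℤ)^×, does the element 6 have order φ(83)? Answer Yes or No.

φ(83) = 83 − 1 = 82 = 2 · 41.
Test 6^(82/q) mod 83 for each prime factor q of 82:
6^41 ≡ 82 (mod 83)  [q = 2: ≢ 1 ✓]
6^2 ≡ 36 (mod 83)  [q = 41: ≢ 1 ✓]
All checks pass, so 6 has order 82 and is a primitive root modulo 83.

Yes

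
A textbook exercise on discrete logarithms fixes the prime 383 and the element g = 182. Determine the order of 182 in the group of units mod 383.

382

The order of 182 must divide φ(383) = 383 − 1 = 382 = 2 · 191.
Divisors of 382: 1, 2, 191, 382.
Test each divisor d:
182^1 ≡ 182 (mod 383)
182^2 ≡ 186 (mod 383)
182^191 ≡ 382 (mod 383)
182^382 ≡ 1 (mod 383) ✓
Therefore the multiplicative order of 182 modulo 383 is 382.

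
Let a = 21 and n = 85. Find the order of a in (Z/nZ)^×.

4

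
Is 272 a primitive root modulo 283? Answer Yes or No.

Yes

φ(283) = 283 − 1 = 282 = 2 · 3 · 47.
It suffices to check that the order of 272 is not a proper divisor of 282: compute 272^(282/q) for q ∈ {2, 3, 47}.
272^141 ≡ 282 (mod 283)  [q = 2: ≢ 1 ✓]
272^94 ≡ 44 (mod 283)  [q = 3: ≢ 1 ✓]
272^6 ≡ 264 (mod 283)  [q = 47: ≢ 1 ✓]
Every test exponent gives a nontrivial residue, hence 272 generates the full group.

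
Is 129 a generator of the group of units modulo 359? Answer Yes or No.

Yes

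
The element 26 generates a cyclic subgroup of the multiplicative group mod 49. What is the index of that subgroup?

By Lagrange's theorem, ord_49(26) divides φ(49) = φ(7^2) = 7·(7−1) = 42 = 2 · 3 · 7.
Divisors of 42: 1, 2, 3, 6, 7, 14, 21, 42.
Test each divisor d:
26^1 ≡ 26
26^2 ≡ 39
26^3 ≡ 34
26^6 ≡ 29
26^7 ≡ 19
26^14 ≡ 18
26^21 ≡ 48
26^42 ≡ 1
The order of 26 is 42, so the subgroup it generates has 42 elements.
The index is φ(49) / ord(26) = 42 / 42 = 1.

1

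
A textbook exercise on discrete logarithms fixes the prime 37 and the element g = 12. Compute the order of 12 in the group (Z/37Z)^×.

9

The order of 12 must divide φ(37) = 37 − 1 = 36 = 2^2 · 3^2.
Divisors of 36: 1, 2, 3, 4, 6, 9, 12, 18, 36.
Test each divisor d:
12^1 ≡ 12 (mod 37)
12^2 ≡ 33 (mod 37)
12^3 ≡ 26 (mod 37)
12^4 ≡ 16 (mod 37)
12^6 ≡ 10 (mod 37)
12^9 ≡ 1 (mod 37) ✓
Therefore the multiplicative order of 12 modulo 37 is 9.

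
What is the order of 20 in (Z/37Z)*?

ord(20) | φ(37) = 37 − 1 = 36 = 2^2 · 3^2.
Divisors of 36: 1, 2, 3, 4, 6, 9, 12, 18, 36.
Evaluate successive powers at the divisors of 36:
20^1 ≡ 20 (mod 37)
20^2 ≡ 30 (mod 37)
20^3 ≡ 8 (mod 37)
20^4 ≡ 12 (mod 37)
20^6 ≡ 27 (mod 37)
20^9 ≡ 31 (mod 37)
20^12 ≡ 26 (mod 37)
20^18 ≡ 36 (mod 37)
20^36 ≡ 1 (mod 37) ✓
So ord_37(20) = 36.

36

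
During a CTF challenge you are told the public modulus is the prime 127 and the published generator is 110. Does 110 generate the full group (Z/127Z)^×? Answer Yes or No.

Yes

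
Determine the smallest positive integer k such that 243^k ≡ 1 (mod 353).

352

The order of 243 must divide φ(353) = 353 − 1 = 352 = 2^5 · 11.
Divisors of 352: 1, 2, 4, 8, 11, 16, 22, 32, 44, 88, 176, 352.
Compute 243^d (mod 353) for the divisors d until we hit 1:
243^1 ≡ 243 (mod 353)
243^2 ≡ 98 (mod 353)
243^4 ≡ 73 (mod 353)
243^8 ≡ 34 (mod 353)
243^11 ≡ 247 (mod 353)
243^16 ≡ 97 (mod 353)
243^22 ≡ 293 (mod 353)
243^32 ≡ 231 (mod 353)
243^44 ≡ 70 (mod 353)
243^88 ≡ 311 (mod 353)
243^176 ≡ 352 (mod 353)
243^352 ≡ 1 (mod 353) ✓
Therefore the multiplicative order of 243 modulo 353 is 352.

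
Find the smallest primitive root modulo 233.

3

φ(233) = 233 − 1 = 232 = 2^3 · 29.
Test candidates g = 2, 3, … against the prime factors q ∈ {2, 29} of φ(233): g is a generator iff g^(232/q) ≢ 1 for every such q.
g = 2: 2^116 ≡ 1 — hits 1, so not a primitive root.
g = 3: 3^116 ≡ 232; 3^8 ≡ 37 — none is 1, so 3 is a primitive root.
So 3 is the smallest generator of (Z/233Z)^×.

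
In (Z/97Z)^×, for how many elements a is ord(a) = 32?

16

φ(97) = 97 − 1 = 96 = 2^5 · 3.
(Z/97Z)^× is cyclic (|G| = 96); a cyclic group of order m has exactly φ(d) elements of each order d | m, and none otherwise.
32 = 2^5 divides 96, and φ(32) = 16.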